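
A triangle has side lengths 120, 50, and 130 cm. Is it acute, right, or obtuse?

Compare the square of the longest side to the sum of squares of the other two: 50² + 120² = 16900 = 130².

right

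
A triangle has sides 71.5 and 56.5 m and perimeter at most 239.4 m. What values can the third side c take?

Triangle inequality alone gives 15.0 < c < 128.0.
The perimeter condition gives c ≤ 239.4 − 71.5 − 56.5 = 111.4.
Intersecting the two: 15.0 < c ≤ 111.4.

15.0 < c ≤ 111.4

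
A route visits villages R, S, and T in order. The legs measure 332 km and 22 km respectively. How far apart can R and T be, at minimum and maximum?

310 ≤ RT ≤ 354 km

By the triangle inequality, |332 − 22| ≤ RT ≤ 332 + 22.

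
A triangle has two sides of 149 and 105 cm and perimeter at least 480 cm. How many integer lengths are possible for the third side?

28

Triangle inequality: 44 < x < 254. Perimeter ≥ 480 gives x ≥ 480 − 149 − 105 = 226.
So 226 ≤ x < 254; integers 226 through 253: 28 values.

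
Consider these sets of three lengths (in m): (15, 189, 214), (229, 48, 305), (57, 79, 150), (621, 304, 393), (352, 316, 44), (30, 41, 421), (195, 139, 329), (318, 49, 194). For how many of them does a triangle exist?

3

(15,189,214): 15+189 ≤ 214 → not valid
(48,229,305): 48+229 ≤ 305 → not valid
(57,79,150): 57+79 ≤ 150 → not valid
(304,393,621): 304+393 > 621 → valid
(44,316,352): 44+316 > 352 → valid
(30,41,421): 30+41 ≤ 421 → not valid
(139,195,329): 139+195 > 329 → valid
(49,194,318): 49+194 ≤ 318 → not valid
3 of the 8 triples form a triangle.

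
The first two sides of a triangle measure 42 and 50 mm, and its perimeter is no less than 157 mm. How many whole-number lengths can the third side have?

Triangle inequality: 8 < x < 92. Perimeter ≥ 157 gives x ≥ 157 − 42 − 50 = 65.
So 65 ≤ x < 92; integers 65 through 91: 27 values.

27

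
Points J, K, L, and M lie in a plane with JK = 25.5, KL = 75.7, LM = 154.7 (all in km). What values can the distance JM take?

The maximum is all hops collinear in one direction: 25.5 + 75.7 + 154.7 = 255.9.
The longest hop is 154.7; the others sum to 101.2. Folding the others back against it leaves at least 154.7 − 101.2 = 53.5.

53.5 ≤ JM ≤ 255.9 km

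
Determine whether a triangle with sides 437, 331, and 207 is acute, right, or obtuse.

obtuse

Compare the square of the longest side to the sum of squares of the other two: 207² + 331² = 152410 < 190969 = 437².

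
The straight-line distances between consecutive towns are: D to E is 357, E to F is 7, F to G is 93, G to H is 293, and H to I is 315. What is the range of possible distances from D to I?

The maximum is all hops collinear in one direction: 357 + 7 + 93 + 293 + 315 = 1065.
The longest hop is 357; the others sum to 708. Since 357 ≤ 708, the path can fold back on itself completely, so the minimum distance is 0.

0 ≤ DI ≤ 1065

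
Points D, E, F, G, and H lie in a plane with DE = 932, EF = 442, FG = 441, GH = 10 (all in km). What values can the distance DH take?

39 ≤ DH ≤ 1825 km

The maximum is all hops collinear in one direction: 932 + 442 + 441 + 10 = 1825.
The longest hop is 932; the others sum to 893. Folding the others back against it leaves at least 932 − 893 = 39.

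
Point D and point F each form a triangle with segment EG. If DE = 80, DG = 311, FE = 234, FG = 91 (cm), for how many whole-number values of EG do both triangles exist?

From triangle DEG: 231 < EG < 391.
From triangle FEG: 143 < EG < 325.
Intersection: 231 < EG < 325, so integers 232 through 324: 93 values.

93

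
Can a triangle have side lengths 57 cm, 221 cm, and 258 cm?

Yes

The longest side is 258, and the other two sum to 278.
Since 278 > 258, the triangle inequality holds.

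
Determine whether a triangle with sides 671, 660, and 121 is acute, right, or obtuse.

Compare the square of the longest side to the sum of squares of the other two: 121² + 660² = 450241 = 671².

right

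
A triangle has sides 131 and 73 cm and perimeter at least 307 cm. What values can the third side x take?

Triangle inequality alone gives 58 < x < 204.
The perimeter condition gives x ≥ 307 − 131 − 73 = 103.
Intersecting the two: 103 ≤ x < 204.

103 ≤ x < 204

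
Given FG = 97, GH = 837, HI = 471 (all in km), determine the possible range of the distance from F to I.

269 ≤ FI ≤ 1405 km

The maximum is all hops collinear in one direction: 97 + 837 + 471 = 1405.
The longest hop is 837; the others sum to 568. Folding the others back against it leaves at least 837 − 568 = 269.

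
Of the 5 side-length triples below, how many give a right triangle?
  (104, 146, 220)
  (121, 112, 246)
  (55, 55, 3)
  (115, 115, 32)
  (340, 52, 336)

1

(104,146,220): 104²+146² = 32132 < 48400 = 220² → obtuse
(121,112,246): 112+121 ≤ 246, not a triangle
(55,55,3): 3²+55² = 3034 > 3025 = 55² → acute
(115,115,32): 32²+115² = 14249 > 13225 = 115² → acute
(340,52,336): 52²+336² = 115600 = 340² → right
1 of the 5 is right.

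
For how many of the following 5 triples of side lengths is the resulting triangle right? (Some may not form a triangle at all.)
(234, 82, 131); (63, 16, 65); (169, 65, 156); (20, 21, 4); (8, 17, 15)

(234,82,131): 82+131 ≤ 234, not a triangle
(63,16,65): 16²+63² = 4225 = 65² → right
(169,65,156): 65²+156² = 28561 = 169² → right
(20,21,4): 4²+20² = 416 < 441 = 21² → obtuse
(8,17,15): 8²+15² = 289 = 17² → right
3 of the 5 are right.

3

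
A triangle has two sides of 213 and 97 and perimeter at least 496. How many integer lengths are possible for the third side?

124

Triangle inequality: 116 < x < 310. Perimeter ≥ 496 gives x ≥ 496 − 213 − 97 = 186.
So 186 ≤ x < 310; integers 186 through 309: 124 values.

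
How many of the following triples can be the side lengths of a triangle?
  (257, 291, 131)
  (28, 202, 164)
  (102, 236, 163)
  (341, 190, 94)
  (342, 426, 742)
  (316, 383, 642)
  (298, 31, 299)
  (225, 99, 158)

(131,257,291): 131+257 > 291 → valid
(28,164,202): 28+164 ≤ 202 → not valid
(102,163,236): 102+163 > 236 → valid
(94,190,341): 94+190 ≤ 341 → not valid
(342,426,742): 342+426 > 742 → valid
(316,383,642): 316+383 > 642 → valid
(31,298,299): 31+298 > 299 → valid
(99,158,225): 99+158 > 225 → valid
6 of the 8 triples form a triangle.

6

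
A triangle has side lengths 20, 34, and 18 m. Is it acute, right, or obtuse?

obtuse

Compare the square of the longest side to the sum of squares of the other two: 18² + 20² = 724 < 1156 = 34².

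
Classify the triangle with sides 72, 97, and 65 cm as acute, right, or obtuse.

right

Compare the square of the longest side to the sum of squares of the other two: 65² + 72² = 9409 = 97².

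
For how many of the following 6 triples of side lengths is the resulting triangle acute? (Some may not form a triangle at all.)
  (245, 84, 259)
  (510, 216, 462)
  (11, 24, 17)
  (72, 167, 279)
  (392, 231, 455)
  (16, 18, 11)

(245,84,259): 84²+245² = 67081 = 259² → right
(510,216,462): 216²+462² = 260100 = 510² → right
(11,24,17): 11²+17² = 410 < 576 = 24² → obtuse
(72,167,279): 72+167 ≤ 279, not a triangle
(392,231,455): 231²+392² = 207025 = 455² → right
(16,18,11): 11²+16² = 377 > 324 = 18² → acute
1 of the 6 is acute.

1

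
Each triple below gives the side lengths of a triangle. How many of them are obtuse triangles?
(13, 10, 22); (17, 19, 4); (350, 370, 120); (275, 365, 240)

2

(13,10,22): 10²+13² = 269 < 484 = 22² → obtuse
(17,19,4): 4²+17² = 305 < 361 = 19² → obtuse
(350,370,120): 120²+350² = 136900 = 370² → right
(275,365,240): 240²+275² = 133225 = 365² → right
2 of the 4 are obtuse.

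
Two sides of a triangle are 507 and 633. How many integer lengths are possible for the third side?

The third side lies in the open interval (126, 1140).
Integers from 127 to 1139 inclusive: 1139 − 127 + 1 = 1013.

1013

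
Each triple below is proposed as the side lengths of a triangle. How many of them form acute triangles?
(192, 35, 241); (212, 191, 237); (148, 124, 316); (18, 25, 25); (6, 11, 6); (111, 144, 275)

(192,35,241): 35+192 ≤ 241, not a triangle
(212,191,237): 191²+212² = 81425 > 56169 = 237² → acute
(148,124,316): 124+148 ≤ 316, not a triangle
(18,25,25): 18²+25² = 949 > 625 = 25² → acute
(6,11,6): 6²+6² = 72 < 121 = 11² → obtuse
(111,144,275): 111+144 ≤ 275, not a triangle
2 of the 6 are acute.

2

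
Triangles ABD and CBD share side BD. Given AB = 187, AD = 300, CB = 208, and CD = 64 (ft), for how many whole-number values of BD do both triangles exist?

127

From triangle ABD: 113 < BD < 487.
From triangle CBD: 144 < BD < 272.
Intersection: 144 < BD < 272, so integers 145 through 271: 127 values.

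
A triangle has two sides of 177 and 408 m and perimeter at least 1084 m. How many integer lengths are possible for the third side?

Triangle inequality: 231 < x < 585. Perimeter ≥ 1084 gives x ≥ 1084 − 177 − 408 = 499.
So 499 ≤ x < 585; integers 499 through 584: 86 values.

86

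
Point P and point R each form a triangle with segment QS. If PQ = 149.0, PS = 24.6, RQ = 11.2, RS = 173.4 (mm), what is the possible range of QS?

From triangle PQS: |149.0 − 24.6| < QS < 149.0 + 24.6, i.e. 124.4 < QS < 173.6.
From triangle RQS: 162.2 < QS < 184.6.
Both must hold, so QS lies in the intersection.

162.2 < QS < 173.6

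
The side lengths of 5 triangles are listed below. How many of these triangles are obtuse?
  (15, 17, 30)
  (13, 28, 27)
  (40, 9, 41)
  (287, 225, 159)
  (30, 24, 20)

2

(15,17,30): 15²+17² = 514 < 900 = 30² → obtuse
(13,28,27): 13²+27² = 898 > 784 = 28² → acute
(40,9,41): 9²+40² = 1681 = 41² → right
(287,225,159): 159²+225² = 75906 < 82369 = 287² → obtuse
(30,24,20): 20²+24² = 976 > 900 = 30² → acute
2 of the 5 are obtuse.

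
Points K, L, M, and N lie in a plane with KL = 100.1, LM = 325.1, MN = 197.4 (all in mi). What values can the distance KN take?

The maximum is all hops collinear in one direction: 100.1 + 325.1 + 197.4 = 622.6.
The longest hop is 325.1; the others sum to 297.5. Folding the others back against it leaves at least 325.1 − 297.5 = 27.6.

27.6 ≤ KN ≤ 622.6 mi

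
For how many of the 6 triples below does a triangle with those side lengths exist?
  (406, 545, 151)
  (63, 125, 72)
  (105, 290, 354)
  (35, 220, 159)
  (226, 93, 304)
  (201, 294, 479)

5

(151,406,545): 151+406 > 545 → valid
(63,72,125): 63+72 > 125 → valid
(105,290,354): 105+290 > 354 → valid
(35,159,220): 35+159 ≤ 220 → not valid
(93,226,304): 93+226 > 304 → valid
(201,294,479): 201+294 > 479 → valid
5 of the 6 triples form a triangle.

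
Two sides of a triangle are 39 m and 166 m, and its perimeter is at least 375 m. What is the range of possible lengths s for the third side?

170 ≤ s < 205

Triangle inequality alone gives 127 < s < 205.
The perimeter condition gives s ≥ 375 − 39 − 166 = 170.
Intersecting the two: 170 ≤ s < 205.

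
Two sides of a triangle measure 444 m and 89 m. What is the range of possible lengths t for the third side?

355 < t < 533 (m)

By the triangle inequality, t must be less than 444 + 89 = 533 and greater than |444 − 89| = 355.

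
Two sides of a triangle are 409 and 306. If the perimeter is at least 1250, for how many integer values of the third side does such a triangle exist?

Triangle inequality: 103 < x < 715. Perimeter ≥ 1250 gives x ≥ 1250 − 409 − 306 = 535.
So 535 ≤ x < 715; integers 535 through 714: 180 values.

180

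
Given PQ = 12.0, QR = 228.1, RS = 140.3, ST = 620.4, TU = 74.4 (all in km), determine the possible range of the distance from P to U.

165.6 ≤ PU ≤ 1075.2 km

The maximum is all hops collinear in one direction: 12.0 + 228.1 + 140.3 + 620.4 + 74.4 = 1075.2.
The longest hop is 620.4; the others sum to 454.8. Folding the others back against it leaves at least 620.4 − 454.8 = 165.6.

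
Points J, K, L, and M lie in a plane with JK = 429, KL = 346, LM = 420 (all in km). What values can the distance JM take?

0 ≤ JM ≤ 1195 km

The maximum is all hops collinear in one direction: 429 + 346 + 420 = 1195.
The longest hop is 429; the others sum to 766. Since 429 ≤ 766, the path can fold back on itself completely, so the minimum distance is 0.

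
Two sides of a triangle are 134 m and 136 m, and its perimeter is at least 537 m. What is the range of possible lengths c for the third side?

Triangle inequality alone gives 2 < c < 270.
The perimeter condition gives c ≥ 537 − 134 − 136 = 267.
Intersecting the two: 267 ≤ c < 270.

267 ≤ c < 270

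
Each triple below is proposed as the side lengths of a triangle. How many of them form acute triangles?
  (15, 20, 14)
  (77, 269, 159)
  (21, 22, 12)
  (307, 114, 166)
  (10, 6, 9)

3

(15,20,14): 14²+15² = 421 > 400 = 20² → acute
(77,269,159): 77+159 ≤ 269, not a triangle
(21,22,12): 12²+21² = 585 > 484 = 22² → acute
(307,114,166): 114+166 ≤ 307, not a triangle
(10,6,9): 6²+9² = 117 > 100 = 10² → acute
3 of the 5 are acute.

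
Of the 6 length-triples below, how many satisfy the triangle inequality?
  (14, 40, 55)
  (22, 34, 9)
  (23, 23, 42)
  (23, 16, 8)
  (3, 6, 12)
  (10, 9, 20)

(14,40,55): 14+40 ≤ 55 → not valid
(9,22,34): 9+22 ≤ 34 → not valid
(23,23,42): 23+23 > 42 → valid
(8,16,23): 8+16 > 23 → valid
(3,6,12): 3+6 ≤ 12 → not valid
(9,10,20): 9+10 ≤ 20 → not valid
2 of the 6 triples form a triangle.

2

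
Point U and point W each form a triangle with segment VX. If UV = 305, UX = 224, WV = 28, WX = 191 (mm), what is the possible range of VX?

From triangle UVX: |305 − 224| < VX < 305 + 224, i.e. 81 < VX < 529.
From triangle WVX: 163 < VX < 219.
Both must hold, so VX lies in the intersection.

163 < VX < 219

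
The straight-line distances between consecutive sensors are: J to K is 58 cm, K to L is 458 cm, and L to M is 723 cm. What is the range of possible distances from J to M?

207 ≤ JM ≤ 1239 cm

The maximum is all hops collinear in one direction: 58 + 458 + 723 = 1239.
The longest hop is 723; the others sum to 516. Folding the others back against it leaves at least 723 − 516 = 207.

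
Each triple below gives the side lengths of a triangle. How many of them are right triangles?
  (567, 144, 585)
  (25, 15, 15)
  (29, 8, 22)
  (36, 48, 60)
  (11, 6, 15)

2

(567,144,585): 144²+567² = 342225 = 585² → right
(25,15,15): 15²+15² = 450 < 625 = 25² → obtuse
(29,8,22): 8²+22² = 548 < 841 = 29² → obtuse
(36,48,60): 36²+48² = 3600 = 60² → right
(11,6,15): 6²+11² = 157 < 225 = 15² → obtuse
2 of the 5 are right.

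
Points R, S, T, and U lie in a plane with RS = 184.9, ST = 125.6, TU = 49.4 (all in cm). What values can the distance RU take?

The maximum is all hops collinear in one direction: 184.9 + 125.6 + 49.4 = 359.9.
The longest hop is 184.9; the others sum to 175.0. Folding the others back against it leaves at least 184.9 − 175.0 = 9.9.

9.9 ≤ RU ≤ 359.9 cm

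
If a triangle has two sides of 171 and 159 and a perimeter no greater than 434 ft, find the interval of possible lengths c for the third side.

12 < c ≤ 104 ft

Triangle inequality alone gives 12 < c < 330.
The perimeter condition gives c ≤ 434 − 171 − 159 = 104.
Intersecting the two: 12 < c ≤ 104.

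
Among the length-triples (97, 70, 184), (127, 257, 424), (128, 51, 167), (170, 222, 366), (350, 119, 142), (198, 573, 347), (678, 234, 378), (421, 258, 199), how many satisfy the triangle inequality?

3

(70,97,184): 70+97 ≤ 184 → not valid
(127,257,424): 127+257 ≤ 424 → not valid
(51,128,167): 51+128 > 167 → valid
(170,222,366): 170+222 > 366 → valid
(119,142,350): 119+142 ≤ 350 → not valid
(198,347,573): 198+347 ≤ 573 → not valid
(234,378,678): 234+378 ≤ 678 → not valid
(199,258,421): 199+258 > 421 → valid
3 of the 8 triples form a triangle.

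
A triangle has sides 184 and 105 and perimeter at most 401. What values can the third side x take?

79 < x ≤ 112

Triangle inequality alone gives 79 < x < 289.
The perimeter condition gives x ≤ 401 − 184 − 105 = 112.
Intersecting the two: 79 < x ≤ 112.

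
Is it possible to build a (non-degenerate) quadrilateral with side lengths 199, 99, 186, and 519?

No

For a quadrilateral, each side must be shorter than the sum of the others.
Here the longest side is 519, but the remaining 3 sides sum to only 484.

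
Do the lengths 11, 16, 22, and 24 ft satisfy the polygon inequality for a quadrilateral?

A quadrilateral exists iff every side is shorter than the sum of the others — equivalently, the longest side is less than the sum of the rest.
Longest side 24 < 49 (sum of the remaining 3), so yes.

Yes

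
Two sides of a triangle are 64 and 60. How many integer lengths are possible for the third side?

The third side lies in the open interval (4, 124).
Integers from 5 to 123 inclusive: 123 − 5 + 1 = 119.

119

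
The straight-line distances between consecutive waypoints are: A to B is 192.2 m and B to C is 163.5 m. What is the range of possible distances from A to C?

By the triangle inequality, |192.2 − 163.5| ≤ AC ≤ 192.2 + 163.5.

28.7 ≤ AC ≤ 355.7 m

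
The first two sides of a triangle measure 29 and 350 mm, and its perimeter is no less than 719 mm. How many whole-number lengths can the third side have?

39

Triangle inequality: 321 < x < 379. Perimeter ≥ 719 gives x ≥ 719 − 29 − 350 = 340.
So 340 ≤ x < 379; integers 340 through 378: 39 values.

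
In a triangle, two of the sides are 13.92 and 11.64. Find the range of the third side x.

2.28 < x < 25.56

By the triangle inequality, x must be less than 13.92 + 11.64 = 25.56 and greater than |13.92 − 11.64| = 2.28.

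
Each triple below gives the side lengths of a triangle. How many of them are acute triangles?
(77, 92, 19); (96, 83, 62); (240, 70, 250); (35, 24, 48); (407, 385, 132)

(77,92,19): 19²+77² = 6290 < 8464 = 92² → obtuse
(96,83,62): 62²+83² = 10733 > 9216 = 96² → acute
(240,70,250): 70²+240² = 62500 = 250² → right
(35,24,48): 24²+35² = 1801 < 2304 = 48² → obtuse
(407,385,132): 132²+385² = 165649 = 407² → right
1 of the 5 is acute.

1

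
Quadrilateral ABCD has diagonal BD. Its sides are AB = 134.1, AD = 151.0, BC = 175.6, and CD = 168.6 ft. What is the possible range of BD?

From triangle ABD: |134.1 − 151.0| < BD < 134.1 + 151.0, i.e. 16.9 < BD < 285.1.
From triangle CBD: 7.0 < BD < 344.2.
Both must hold, so BD lies in the intersection.

16.9 < BD < 285.1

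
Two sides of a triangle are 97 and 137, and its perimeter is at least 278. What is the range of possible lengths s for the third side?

44 ≤ s < 234

Triangle inequality alone gives 40 < s < 234.
The perimeter condition gives s ≥ 278 − 97 − 137 = 44.
Intersecting the two: 44 ≤ s < 234.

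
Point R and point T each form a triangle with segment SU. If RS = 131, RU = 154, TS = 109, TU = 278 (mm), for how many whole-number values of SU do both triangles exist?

From triangle RSU: 23 < SU < 285.
From triangle TSU: 169 < SU < 387.
Intersection: 169 < SU < 285, so integers 170 through 284: 115 values.

115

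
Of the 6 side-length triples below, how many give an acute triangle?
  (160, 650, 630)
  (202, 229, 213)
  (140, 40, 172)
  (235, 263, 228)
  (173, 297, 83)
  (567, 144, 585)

2

(160,650,630): 160²+630² = 422500 = 650² → right
(202,229,213): 202²+213² = 86173 > 52441 = 229² → acute
(140,40,172): 40²+140² = 21200 < 29584 = 172² → obtuse
(235,263,228): 228²+235² = 107209 > 69169 = 263² → acute
(173,297,83): 83+173 ≤ 297, not a triangle
(567,144,585): 144²+567² = 342225 = 585² → right
2 of the 6 are acute.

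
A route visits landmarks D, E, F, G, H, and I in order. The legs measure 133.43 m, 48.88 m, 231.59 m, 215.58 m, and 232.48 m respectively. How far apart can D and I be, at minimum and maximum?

The maximum is all hops collinear in one direction: 133.43 + 48.88 + 231.59 + 215.58 + 232.48 = 861.96.
The longest hop is 232.48; the others sum to 629.48. Since 232.48 ≤ 629.48, the path can fold back on itself completely, so the minimum distance is 0.

0 ≤ DI ≤ 861.96 m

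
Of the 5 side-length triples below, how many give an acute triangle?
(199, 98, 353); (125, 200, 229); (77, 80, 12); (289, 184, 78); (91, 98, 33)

1

(199,98,353): 98+199 ≤ 353, not a triangle
(125,200,229): 125²+200² = 55625 > 52441 = 229² → acute
(77,80,12): 12²+77² = 6073 < 6400 = 80² → obtuse
(289,184,78): 78+184 ≤ 289, not a triangle
(91,98,33): 33²+91² = 9370 < 9604 = 98² → obtuse
1 of the 5 is acute.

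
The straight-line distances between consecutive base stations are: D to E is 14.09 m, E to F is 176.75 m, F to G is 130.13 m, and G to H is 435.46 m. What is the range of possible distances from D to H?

114.49 ≤ DH ≤ 756.43 m

The maximum is all hops collinear in one direction: 14.09 + 176.75 + 130.13 + 435.46 = 756.43.
The longest hop is 435.46; the others sum to 320.97. Folding the others back against it leaves at least 435.46 − 320.97 = 114.49.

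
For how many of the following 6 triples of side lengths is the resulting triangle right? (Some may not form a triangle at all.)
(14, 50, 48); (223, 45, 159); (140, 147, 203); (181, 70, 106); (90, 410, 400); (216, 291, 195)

4

(14,50,48): 14²+48² = 2500 = 50² → right
(223,45,159): 45+159 ≤ 223, not a triangle
(140,147,203): 140²+147² = 41209 = 203² → right
(181,70,106): 70+106 ≤ 181, not a triangle
(90,410,400): 90²+400² = 168100 = 410² → right
(216,291,195): 195²+216² = 84681 = 291² → right
4 of the 6 are right.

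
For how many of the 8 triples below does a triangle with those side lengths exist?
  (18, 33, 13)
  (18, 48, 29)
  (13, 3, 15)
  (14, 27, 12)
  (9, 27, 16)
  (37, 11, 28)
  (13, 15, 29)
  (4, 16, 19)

3

(13,18,33): 13+18 ≤ 33 → not valid
(18,29,48): 18+29 ≤ 48 → not valid
(3,13,15): 3+13 > 15 → valid
(12,14,27): 12+14 ≤ 27 → not valid
(9,16,27): 9+16 ≤ 27 → not valid
(11,28,37): 11+28 > 37 → valid
(13,15,29): 13+15 ≤ 29 → not valid
(4,16,19): 4+16 > 19 → valid
3 of the 8 triples form a triangle.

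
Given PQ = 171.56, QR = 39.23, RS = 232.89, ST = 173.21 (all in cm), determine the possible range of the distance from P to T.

The maximum is all hops collinear in one direction: 171.56 + 39.23 + 232.89 + 173.21 = 616.89.
The longest hop is 232.89; the others sum to 384.00. Since 232.89 ≤ 384.00, the path can fold back on itself completely, so the minimum distance is 0.

0 ≤ PT ≤ 616.89 cm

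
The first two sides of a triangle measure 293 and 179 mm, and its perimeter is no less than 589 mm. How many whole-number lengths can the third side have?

355

Triangle inequality: 114 < x < 472. Perimeter ≥ 589 gives x ≥ 589 − 293 − 179 = 117.
So 117 ≤ x < 472; integers 117 through 471: 355 values.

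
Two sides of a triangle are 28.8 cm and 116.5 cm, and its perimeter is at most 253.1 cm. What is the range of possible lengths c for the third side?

87.7 < c ≤ 107.8

Triangle inequality alone gives 87.7 < c < 145.3.
The perimeter condition gives c ≤ 253.1 − 28.8 − 116.5 = 107.8.
Intersecting the two: 87.7 < c ≤ 107.8.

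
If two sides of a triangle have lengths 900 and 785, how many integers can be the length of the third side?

1569

The third side lies in the open interval (115, 1685).
Integers from 116 to 1684 inclusive: 1684 − 116 + 1 = 1569.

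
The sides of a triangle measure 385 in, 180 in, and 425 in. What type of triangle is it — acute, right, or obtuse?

right

Compare the square of the longest side to the sum of squares of the other two: 180² + 385² = 180625 = 425².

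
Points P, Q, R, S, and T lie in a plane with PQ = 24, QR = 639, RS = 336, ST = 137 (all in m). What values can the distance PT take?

142 ≤ PT ≤ 1136 m

The maximum is all hops collinear in one direction: 24 + 639 + 336 + 137 = 1136.
The longest hop is 639; the others sum to 497. Folding the others back against it leaves at least 639 − 497 = 142.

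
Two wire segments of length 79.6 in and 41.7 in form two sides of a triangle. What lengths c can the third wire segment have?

37.9 < c < 121.3 (in)

By the triangle inequality, c must be less than 79.6 + 41.7 = 121.3 and greater than |79.6 − 41.7| = 37.9.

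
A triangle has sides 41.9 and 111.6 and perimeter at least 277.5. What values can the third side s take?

Triangle inequality alone gives 69.7 < s < 153.5.
The perimeter condition gives s ≥ 277.5 − 41.9 − 111.6 = 124.0.
Intersecting the two: 124.0 ≤ s < 153.5.

124.0 ≤ s < 153.5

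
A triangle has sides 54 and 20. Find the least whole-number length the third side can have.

35

The third side must be strictly greater than |54 − 20| = 34.
The smallest integer above 34 is 35.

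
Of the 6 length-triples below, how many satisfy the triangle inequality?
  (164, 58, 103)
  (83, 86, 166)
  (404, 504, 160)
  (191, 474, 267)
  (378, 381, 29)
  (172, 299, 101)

3

(58,103,164): 58+103 ≤ 164 → not valid
(83,86,166): 83+86 > 166 → valid
(160,404,504): 160+404 > 504 → valid
(191,267,474): 191+267 ≤ 474 → not valid
(29,378,381): 29+378 > 381 → valid
(101,172,299): 101+172 ≤ 299 → not valid
3 of the 6 triples form a triangle.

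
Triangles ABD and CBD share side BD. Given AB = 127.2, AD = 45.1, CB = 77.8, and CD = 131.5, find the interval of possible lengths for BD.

From triangle ABD: |127.2 − 45.1| < BD < 127.2 + 45.1, i.e. 82.1 < BD < 172.3.
From triangle CBD: 53.7 < BD < 209.3.
Both must hold, so BD lies in the intersection.

82.1 < BD < 172.3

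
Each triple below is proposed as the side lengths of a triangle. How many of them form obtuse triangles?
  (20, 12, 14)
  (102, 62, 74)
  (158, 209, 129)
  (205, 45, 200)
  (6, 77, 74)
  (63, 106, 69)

5

(20,12,14): 12²+14² = 340 < 400 = 20² → obtuse
(102,62,74): 62²+74² = 9320 < 10404 = 102² → obtuse
(158,209,129): 129²+158² = 41605 < 43681 = 209² → obtuse
(205,45,200): 45²+200² = 42025 = 205² → right
(6,77,74): 6²+74² = 5512 < 5929 = 77² → obtuse
(63,106,69): 63²+69² = 8730 < 11236 = 106² → obtuse
5 of the 6 are obtuse.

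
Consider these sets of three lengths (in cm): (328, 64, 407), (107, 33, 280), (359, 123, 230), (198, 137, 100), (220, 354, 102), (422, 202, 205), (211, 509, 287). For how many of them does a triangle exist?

1

(64,328,407): 64+328 ≤ 407 → not valid
(33,107,280): 33+107 ≤ 280 → not valid
(123,230,359): 123+230 ≤ 359 → not valid
(100,137,198): 100+137 > 198 → valid
(102,220,354): 102+220 ≤ 354 → not valid
(202,205,422): 202+205 ≤ 422 → not valid
(211,287,509): 211+287 ≤ 509 → not valid
1 of the 7 triples forms a triangle.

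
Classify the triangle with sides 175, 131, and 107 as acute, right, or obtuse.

Compare the square of the longest side to the sum of squares of the other two: 107² + 131² = 28610 < 30625 = 175².

obtuse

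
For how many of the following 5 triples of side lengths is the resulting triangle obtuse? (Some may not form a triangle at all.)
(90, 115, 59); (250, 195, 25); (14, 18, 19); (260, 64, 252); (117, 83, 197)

(90,115,59): 59²+90² = 11581 < 13225 = 115² → obtuse
(250,195,25): 25+195 ≤ 250, not a triangle
(14,18,19): 14²+18² = 520 > 361 = 19² → acute
(260,64,252): 64²+252² = 67600 = 260² → right
(117,83,197): 83²+117² = 20578 < 38809 = 197² → obtuse
2 of the 5 are obtuse.

2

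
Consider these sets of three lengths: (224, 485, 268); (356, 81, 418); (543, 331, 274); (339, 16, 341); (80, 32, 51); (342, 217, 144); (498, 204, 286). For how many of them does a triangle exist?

6

(224,268,485): 224+268 > 485 → valid
(81,356,418): 81+356 > 418 → valid
(274,331,543): 274+331 > 543 → valid
(16,339,341): 16+339 > 341 → valid
(32,51,80): 32+51 > 80 → valid
(144,217,342): 144+217 > 342 → valid
(204,286,498): 204+286 ≤ 498 → not valid
6 of the 7 triples form a triangle.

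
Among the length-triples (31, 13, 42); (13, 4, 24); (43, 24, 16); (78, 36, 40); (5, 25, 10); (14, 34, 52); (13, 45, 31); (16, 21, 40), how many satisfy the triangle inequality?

(13,31,42): 13+31 > 42 → valid
(4,13,24): 4+13 ≤ 24 → not valid
(16,24,43): 16+24 ≤ 43 → not valid
(36,40,78): 36+40 ≤ 78 → not valid
(5,10,25): 5+10 ≤ 25 → not valid
(14,34,52): 14+34 ≤ 52 → not valid
(13,31,45): 13+31 ≤ 45 → not valid
(16,21,40): 16+21 ≤ 40 → not valid
1 of the 8 triples forms a triangle.

1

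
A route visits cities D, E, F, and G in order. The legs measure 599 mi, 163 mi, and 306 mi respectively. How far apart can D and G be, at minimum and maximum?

130 ≤ DG ≤ 1068 mi

The maximum is all hops collinear in one direction: 599 + 163 + 306 = 1068.
The longest hop is 599; the others sum to 469. Folding the others back against it leaves at least 599 − 469 = 130.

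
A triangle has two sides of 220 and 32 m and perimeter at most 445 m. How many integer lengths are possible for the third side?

5

Triangle inequality: 188 < x < 252. Perimeter ≤ 445 gives x ≤ 445 − 220 − 32 = 193.
So 188 < x ≤ 193; integers 189 through 193: 5 values.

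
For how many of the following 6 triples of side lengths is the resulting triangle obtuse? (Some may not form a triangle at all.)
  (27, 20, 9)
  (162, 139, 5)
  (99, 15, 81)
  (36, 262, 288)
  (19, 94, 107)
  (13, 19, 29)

4

(27,20,9): 9²+20² = 481 < 729 = 27² → obtuse
(162,139,5): 5+139 ≤ 162, not a triangle
(99,15,81): 15+81 ≤ 99, not a triangle
(36,262,288): 36²+262² = 69940 < 82944 = 288² → obtuse
(19,94,107): 19²+94² = 9197 < 11449 = 107² → obtuse
(13,19,29): 13²+19² = 530 < 841 = 29² → obtuse
4 of the 6 are obtuse.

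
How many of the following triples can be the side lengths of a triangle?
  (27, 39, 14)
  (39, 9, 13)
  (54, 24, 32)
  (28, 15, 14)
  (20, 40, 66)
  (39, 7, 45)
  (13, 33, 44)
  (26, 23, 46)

(14,27,39): 14+27 > 39 → valid
(9,13,39): 9+13 ≤ 39 → not valid
(24,32,54): 24+32 > 54 → valid
(14,15,28): 14+15 > 28 → valid
(20,40,66): 20+40 ≤ 66 → not valid
(7,39,45): 7+39 > 45 → valid
(13,33,44): 13+33 > 44 → valid
(23,26,46): 23+26 > 46 → valid
6 of the 8 triples form a triangle.

6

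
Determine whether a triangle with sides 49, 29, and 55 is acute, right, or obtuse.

acute

Compare the square of the longest side to the sum of squares of the other two: 29² + 49² = 3242 > 3025 = 55².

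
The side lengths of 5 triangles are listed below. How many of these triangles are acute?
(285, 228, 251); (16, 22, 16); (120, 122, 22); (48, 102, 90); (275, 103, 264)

3

(285,228,251): 228²+251² = 114985 > 81225 = 285² → acute
(16,22,16): 16²+16² = 512 > 484 = 22² → acute
(120,122,22): 22²+120² = 14884 = 122² → right
(48,102,90): 48²+90² = 10404 = 102² → right
(275,103,264): 103²+264² = 80305 > 75625 = 275² → acute
3 of the 5 are acute.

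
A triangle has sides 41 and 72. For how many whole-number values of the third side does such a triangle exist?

The third side lies in the open interval (31, 113).
Integers from 32 to 112 inclusive: 112 − 32 + 1 = 81.

81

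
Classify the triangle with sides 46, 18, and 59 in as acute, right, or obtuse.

obtuse

Compare the square of the longest side to the sum of squares of the other two: 18² + 46² = 2440 < 3481 = 59².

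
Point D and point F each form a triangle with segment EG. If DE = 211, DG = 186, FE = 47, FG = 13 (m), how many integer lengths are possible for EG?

From triangle DEG: 25 < EG < 397.
From triangle FEG: 34 < EG < 60.
Intersection: 34 < EG < 60, so integers 35 through 59: 25 values.

25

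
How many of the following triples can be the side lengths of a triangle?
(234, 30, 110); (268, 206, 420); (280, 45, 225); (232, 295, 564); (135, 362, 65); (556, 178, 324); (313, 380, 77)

(30,110,234): 30+110 ≤ 234 → not valid
(206,268,420): 206+268 > 420 → valid
(45,225,280): 45+225 ≤ 280 → not valid
(232,295,564): 232+295 ≤ 564 → not valid
(65,135,362): 65+135 ≤ 362 → not valid
(178,324,556): 178+324 ≤ 556 → not valid
(77,313,380): 77+313 > 380 → valid
2 of the 7 triples form a triangle.

2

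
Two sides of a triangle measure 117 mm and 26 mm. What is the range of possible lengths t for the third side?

By the triangle inequality, t must be less than 117 + 26 = 143 and greater than |117 − 26| = 91.

91 < t < 143 (mm)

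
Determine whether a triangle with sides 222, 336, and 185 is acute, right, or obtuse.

obtuse

Compare the square of the longest side to the sum of squares of the other two: 185² + 222² = 83509 < 112896 = 336².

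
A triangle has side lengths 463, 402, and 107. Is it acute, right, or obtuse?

Compare the square of the longest side to the sum of squares of the other two: 107² + 402² = 173053 < 214369 = 463².

obtuse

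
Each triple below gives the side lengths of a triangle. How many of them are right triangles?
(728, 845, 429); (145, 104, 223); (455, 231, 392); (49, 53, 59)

2

(728,845,429): 429²+728² = 714025 = 845² → right
(145,104,223): 104²+145² = 31841 < 49729 = 223² → obtuse
(455,231,392): 231²+392² = 207025 = 455² → right
(49,53,59): 49²+53² = 5210 > 3481 = 59² → acute
2 of the 4 are right.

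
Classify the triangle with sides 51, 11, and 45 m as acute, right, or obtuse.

obtuse

Compare the square of the longest side to the sum of squares of the other two: 11² + 45² = 2146 < 2601 = 51².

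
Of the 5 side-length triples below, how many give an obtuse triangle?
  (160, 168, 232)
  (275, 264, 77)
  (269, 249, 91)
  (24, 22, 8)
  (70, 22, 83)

3

(160,168,232): 160²+168² = 53824 = 232² → right
(275,264,77): 77²+264² = 75625 = 275² → right
(269,249,91): 91²+249² = 70282 < 72361 = 269² → obtuse
(24,22,8): 8²+22² = 548 < 576 = 24² → obtuse
(70,22,83): 22²+70² = 5384 < 6889 = 83² → obtuse
3 of the 5 are obtuse.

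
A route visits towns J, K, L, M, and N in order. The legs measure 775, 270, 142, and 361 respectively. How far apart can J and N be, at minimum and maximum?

The maximum is all hops collinear in one direction: 775 + 270 + 142 + 361 = 1548.
The longest hop is 775; the others sum to 773. Folding the others back against it leaves at least 775 − 773 = 2.

2 ≤ JN ≤ 1548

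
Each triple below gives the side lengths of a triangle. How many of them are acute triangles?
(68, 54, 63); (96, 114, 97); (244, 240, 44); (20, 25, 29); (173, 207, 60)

(68,54,63): 54²+63² = 6885 > 4624 = 68² → acute
(96,114,97): 96²+97² = 18625 > 12996 = 114² → acute
(244,240,44): 44²+240² = 59536 = 244² → right
(20,25,29): 20²+25² = 1025 > 841 = 29² → acute
(173,207,60): 60²+173² = 33529 < 42849 = 207² → obtuse
3 of the 5 are acute.

3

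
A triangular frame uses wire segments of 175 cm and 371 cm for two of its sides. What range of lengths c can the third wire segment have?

By the triangle inequality, c must be less than 175 + 371 = 546 and greater than |175 − 371| = 196.

196 < c < 546 (cm)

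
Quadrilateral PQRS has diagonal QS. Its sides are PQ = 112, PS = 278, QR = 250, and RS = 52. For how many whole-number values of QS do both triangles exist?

From triangle PQS: 166 < QS < 390.
From triangle RQS: 198 < QS < 302.
Intersection: 198 < QS < 302, so integers 199 through 301: 103 values.

103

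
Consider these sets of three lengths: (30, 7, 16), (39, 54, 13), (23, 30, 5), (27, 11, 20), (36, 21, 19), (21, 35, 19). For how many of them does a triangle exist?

3

(7,16,30): 7+16 ≤ 30 → not valid
(13,39,54): 13+39 ≤ 54 → not valid
(5,23,30): 5+23 ≤ 30 → not valid
(11,20,27): 11+20 > 27 → valid
(19,21,36): 19+21 > 36 → valid
(19,21,35): 19+21 > 35 → valid
3 of the 6 triples form a triangle.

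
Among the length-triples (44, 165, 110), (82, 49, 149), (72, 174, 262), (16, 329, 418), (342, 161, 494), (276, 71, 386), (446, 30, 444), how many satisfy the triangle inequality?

(44,110,165): 44+110 ≤ 165 → not valid
(49,82,149): 49+82 ≤ 149 → not valid
(72,174,262): 72+174 ≤ 262 → not valid
(16,329,418): 16+329 ≤ 418 → not valid
(161,342,494): 161+342 > 494 → valid
(71,276,386): 71+276 ≤ 386 → not valid
(30,444,446): 30+444 > 446 → valid
2 of the 7 triples form a triangle.

2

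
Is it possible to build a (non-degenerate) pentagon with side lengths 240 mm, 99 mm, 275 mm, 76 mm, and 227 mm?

A pentagon exists iff every side is shorter than the sum of the others — equivalently, the longest side is less than the sum of the rest.
Longest side 275 < 642 (sum of the remaining 4), so yes.

Yes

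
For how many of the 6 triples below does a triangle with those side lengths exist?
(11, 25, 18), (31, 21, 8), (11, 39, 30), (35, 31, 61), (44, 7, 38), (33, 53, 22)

5

(11,18,25): 11+18 > 25 → valid
(8,21,31): 8+21 ≤ 31 → not valid
(11,30,39): 11+30 > 39 → valid
(31,35,61): 31+35 > 61 → valid
(7,38,44): 7+38 > 44 → valid
(22,33,53): 22+33 > 53 → valid
5 of the 6 triples form a triangle.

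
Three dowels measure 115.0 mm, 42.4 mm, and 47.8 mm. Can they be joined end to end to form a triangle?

The longest side is 115.0, but the other two sum to only 90.2.
90.2 < 115.0, so the triangle inequality fails.

No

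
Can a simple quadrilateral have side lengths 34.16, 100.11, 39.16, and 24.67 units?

No

For a quadrilateral, each side must be shorter than the sum of the others.
Here the longest side is 100.11, but the remaining 3 sides sum to only 97.99.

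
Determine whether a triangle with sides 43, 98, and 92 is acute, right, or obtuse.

acute

Compare the square of the longest side to the sum of squares of the other two: 43² + 92² = 10313 > 9604 = 98².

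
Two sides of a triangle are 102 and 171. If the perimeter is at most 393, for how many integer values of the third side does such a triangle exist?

51

Triangle inequality: 69 < x < 273. Perimeter ≤ 393 gives x ≤ 393 − 102 − 171 = 120.
So 69 < x ≤ 120; integers 70 through 120: 51 values.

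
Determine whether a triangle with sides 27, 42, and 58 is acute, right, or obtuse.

Compare the square of the longest side to the sum of squares of the other two: 27² + 42² = 2493 < 3364 = 58².

obtuse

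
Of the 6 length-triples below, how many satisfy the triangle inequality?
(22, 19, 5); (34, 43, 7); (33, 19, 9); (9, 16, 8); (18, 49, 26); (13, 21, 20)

(5,19,22): 5+19 > 22 → valid
(7,34,43): 7+34 ≤ 43 → not valid
(9,19,33): 9+19 ≤ 33 → not valid
(8,9,16): 8+9 > 16 → valid
(18,26,49): 18+26 ≤ 49 → not valid
(13,20,21): 13+20 > 21 → valid
3 of the 6 triples form a triangle.

3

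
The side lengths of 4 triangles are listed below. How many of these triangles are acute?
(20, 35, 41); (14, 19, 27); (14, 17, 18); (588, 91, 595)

1

(20,35,41): 20²+35² = 1625 < 1681 = 41² → obtuse
(14,19,27): 14²+19² = 557 < 729 = 27² → obtuse
(14,17,18): 14²+17² = 485 > 324 = 18² → acute
(588,91,595): 91²+588² = 354025 = 595² → right
1 of the 4 is acute.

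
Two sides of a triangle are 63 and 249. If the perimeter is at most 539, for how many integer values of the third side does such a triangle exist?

Triangle inequality: 186 < x < 312. Perimeter ≤ 539 gives x ≤ 539 − 63 − 249 = 227.
So 186 < x ≤ 227; integers 187 through 227: 41 values.

41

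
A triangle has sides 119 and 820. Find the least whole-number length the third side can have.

The third side must be strictly greater than |119 − 820| = 701.
The smallest integer above 701 is 702.

702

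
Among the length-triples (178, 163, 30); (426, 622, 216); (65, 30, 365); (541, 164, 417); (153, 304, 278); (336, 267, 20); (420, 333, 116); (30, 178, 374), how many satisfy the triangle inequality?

(30,163,178): 30+163 > 178 → valid
(216,426,622): 216+426 > 622 → valid
(30,65,365): 30+65 ≤ 365 → not valid
(164,417,541): 164+417 > 541 → valid
(153,278,304): 153+278 > 304 → valid
(20,267,336): 20+267 ≤ 336 → not valid
(116,333,420): 116+333 > 420 → valid
(30,178,374): 30+178 ≤ 374 → not valid
5 of the 8 triples form a triangle.

5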